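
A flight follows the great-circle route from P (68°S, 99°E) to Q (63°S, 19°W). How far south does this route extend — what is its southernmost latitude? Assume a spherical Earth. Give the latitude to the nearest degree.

≈ 77°S

The great circle lies in the plane with unit normal n̂ = (p₁ × p₂)/|p₁ × p₂|.
Here n̂_z ≈ -0.226; the vertex latitude is φ_max = arccos|n̂_z| ≈ 77.0°.
Check via Clairaut: cos φ_max = |cos φ₁| · sin C = cos(68.0°)·sin(143.0°) ≈ 0.226, again giving ≈ 77.0°.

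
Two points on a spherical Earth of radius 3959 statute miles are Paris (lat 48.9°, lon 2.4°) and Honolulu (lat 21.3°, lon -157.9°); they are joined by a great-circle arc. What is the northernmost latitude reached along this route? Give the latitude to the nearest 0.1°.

≈ 77.5°

The great circle lies in the plane with unit normal n̂ = (p₁ × p₂)/|p₁ × p₂|.
Here n̂_z ≈ -0.217; the vertex latitude is φ_max = arccos|n̂_z| ≈ 77.5°.
Check via Clairaut: cos φ_max = |cos φ₁| · sin C = cos(48.9°)·sin(19.2°) ≈ 0.217, again giving ≈ 77.5°.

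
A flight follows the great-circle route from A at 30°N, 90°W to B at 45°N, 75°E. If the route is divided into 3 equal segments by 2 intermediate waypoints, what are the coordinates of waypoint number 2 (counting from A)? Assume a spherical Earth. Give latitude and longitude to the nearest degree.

≈ 77°N, 41°E

Convert each endpoint to a unit vector on the sphere (x = cos φ cos λ, y = cos φ sin λ, z = sin φ).
The central angle between the endpoints is δ = arccos(p₁·p₂) ≈ 1.811 rad (103.8°).
Interpolate at f = 2/3 with slerp weights a = sin((1−f)δ)/sin δ ≈ 0.584, b = sin(fδ)/sin δ ≈ 0.962.
p = a·p₁ + b·p₂ ≈ (0.176, 0.151, 0.973); φ = arcsin(p_z) ≈ 76.58°, λ = atan2(p_y, p_x) ≈ 40.63°.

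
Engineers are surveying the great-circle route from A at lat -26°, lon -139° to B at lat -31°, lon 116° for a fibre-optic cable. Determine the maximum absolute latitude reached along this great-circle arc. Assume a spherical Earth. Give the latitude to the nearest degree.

The great circle lies in the plane with unit normal n̂ = (p₁ × p₂)/|p₁ × p₂|.
Here n̂_z ≈ -0.744; the vertex latitude is φ_max = arccos|n̂_z| ≈ 41.9°.

≈ -42°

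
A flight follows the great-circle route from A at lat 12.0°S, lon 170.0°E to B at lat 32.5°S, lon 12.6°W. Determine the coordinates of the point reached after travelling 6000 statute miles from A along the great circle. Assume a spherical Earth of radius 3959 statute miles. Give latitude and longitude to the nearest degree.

From cos δ = sin φ₁ sin φ₂ + cos φ₁ cos φ₂ cos Δλ, the central angle is δ ≈ 2.364 rad (135.4°). The total great-circle distance is δ·R ≈ 2.364 × 3959 ≈ 9358 mi, so the target fraction is f = 6000/9358 ≈ 0.641.
Interpolate at f ≈ 0.641 with slerp weights a = sin((1−f)δ)/sin δ ≈ 1.069, b = sin(fδ)/sin δ ≈ 1.423.
p = a·p₁ + b·p₂ ≈ (0.141, -0.080, -0.987); φ = arcsin(p_z) ≈ -80.64°, λ = atan2(p_y, p_x) ≈ -29.55°.

≈ lat 81°S, lon 30°W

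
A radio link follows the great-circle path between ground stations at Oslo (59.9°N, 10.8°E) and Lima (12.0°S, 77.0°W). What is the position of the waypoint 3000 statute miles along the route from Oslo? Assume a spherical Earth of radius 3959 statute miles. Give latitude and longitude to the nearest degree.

Write both endpoints as unit vectors p₁, p₂ with components (cos φ cos λ, cos φ sin λ, sin φ).
The central angle between the endpoints is δ = arccos(p₁·p₂) ≈ 1.733 rad (99.3°). The total great-circle distance is δ·R ≈ 1.733 × 3959 ≈ 6859 mi, so the target fraction is f = 3000/6859 ≈ 0.437.
Interpolate at f ≈ 0.437 with slerp weights a = sin((1−f)δ)/sin δ ≈ 0.839, b = sin(fδ)/sin δ ≈ 0.696.
p = a·p₁ + b·p₂ ≈ (0.566, -0.585, 0.581); φ = arcsin(p_z) ≈ 35.50°, λ = atan2(p_y, p_x) ≈ -45.93°.

≈ (35°N, 46°W)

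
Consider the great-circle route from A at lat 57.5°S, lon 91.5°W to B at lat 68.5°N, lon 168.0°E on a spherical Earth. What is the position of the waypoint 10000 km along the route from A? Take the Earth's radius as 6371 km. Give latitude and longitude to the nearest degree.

From cos δ = sin φ₁ sin φ₂ + cos φ₁ cos φ₂ cos Δλ, the central angle is δ ≈ 2.533 rad (145.1°). The total great-circle distance is δ·R ≈ 2.533 × 6371 ≈ 16139 km, so the target fraction is f = 10000/16139 ≈ 0.620.
Interpolate at f ≈ 0.620 with slerp weights a = sin((1−f)δ)/sin δ ≈ 1.437, b = sin(fδ)/sin δ ≈ 1.750.
p = a·p₁ + b·p₂ ≈ (-0.647, -0.639, 0.416); φ = arcsin(p_z) ≈ 24.58°, λ = atan2(p_y, p_x) ≈ -135.40°.

≈ lat 25°N, lon 135°W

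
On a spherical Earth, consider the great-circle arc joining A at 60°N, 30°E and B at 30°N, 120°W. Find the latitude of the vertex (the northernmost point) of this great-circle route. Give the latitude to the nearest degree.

The great circle lies in the plane with unit normal n̂ = (p₁ × p₂)/|p₁ × p₂|.
Here n̂_z ≈ -0.217; the vertex latitude is φ_max = arccos|n̂_z| ≈ 77.5°.
Check via Clairaut: cos φ_max = |cos φ₁| · sin C = cos(60.0°)·sin(25.7°) ≈ 0.217, again giving ≈ 77.5°.

≈ 77°N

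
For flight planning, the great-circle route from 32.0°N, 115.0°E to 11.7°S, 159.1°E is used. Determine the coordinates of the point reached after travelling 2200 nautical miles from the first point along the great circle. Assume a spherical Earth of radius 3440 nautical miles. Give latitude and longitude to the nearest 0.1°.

Write both endpoints as unit vectors p₁, p₂ with components (cos φ cos λ, cos φ sin λ, sin φ).
The central angle between the endpoints is δ = arccos(p₁·p₂) ≈ 1.060 rad (60.7°). The total great-circle distance is δ·R ≈ 1.060 × 3440 ≈ 3646 nmi, so the target fraction is f = 2200/3646 ≈ 0.603.
Interpolate at f ≈ 0.603 with slerp weights a = sin((1−f)δ)/sin δ ≈ 0.468, b = sin(fδ)/sin δ ≈ 0.684.
p = a·p₁ + b·p₂ ≈ (-0.794, 0.599, 0.109); φ = arcsin(p_z) ≈ 6.27°, λ = atan2(p_y, p_x) ≈ 142.97°.

≈ 6.3°N, 143.0°E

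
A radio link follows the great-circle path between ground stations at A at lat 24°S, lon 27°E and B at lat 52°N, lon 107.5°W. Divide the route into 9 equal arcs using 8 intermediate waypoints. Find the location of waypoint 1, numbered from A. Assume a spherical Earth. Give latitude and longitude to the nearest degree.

Convert each endpoint to a unit vector on the sphere (x = cos φ cos λ, y = cos φ sin λ, z = sin φ).
The central angle between the endpoints is δ = arccos(p₁·p₂) ≈ 2.367 rad (135.6°).
Interpolate at f = 1/9 with slerp weights a = sin((1−f)δ)/sin δ ≈ 1.231, b = sin(fδ)/sin δ ≈ 0.372.
p = a·p₁ + b·p₂ ≈ (0.933, 0.292, -0.208); φ = arcsin(p_z) ≈ -12.00°, λ = atan2(p_y, p_x) ≈ 17.39°.

≈ lat 12°S, lon 17°E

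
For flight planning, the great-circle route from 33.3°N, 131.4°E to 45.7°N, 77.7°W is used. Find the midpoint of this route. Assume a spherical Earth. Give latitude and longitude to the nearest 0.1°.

≈ 72.1°N, 172.2°W

Convert each endpoint to a unit vector on the sphere (x = cos φ cos λ, y = cos φ sin λ, z = sin φ).
The central angle between the endpoints is δ = arccos(p₁·p₂) ≈ 1.688 rad (96.7°).
Interpolate at f = 1/2 with slerp weights a = sin((1−f)δ)/sin δ ≈ 0.753, b = sin(fδ)/sin δ ≈ 0.753.
p = a·p₁ + b·p₂ ≈ (-0.304, -0.042, 0.952); φ = arcsin(p_z) ≈ 72.13°, λ = atan2(p_y, p_x) ≈ -172.19°.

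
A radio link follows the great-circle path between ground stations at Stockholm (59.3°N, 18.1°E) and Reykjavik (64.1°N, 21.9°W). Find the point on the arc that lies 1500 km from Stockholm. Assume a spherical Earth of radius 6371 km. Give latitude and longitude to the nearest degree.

Convert each endpoint to a unit vector on the sphere (x = cos φ cos λ, y = cos φ sin λ, z = sin φ).
The central angle between the endpoints is δ = arccos(p₁·p₂) ≈ 0.335 rad (19.2°). The total great-circle distance is δ·R ≈ 0.335 × 6371 ≈ 2136 km, so the target fraction is f = 1500/2136 ≈ 0.702.
Interpolate at f ≈ 0.702 with slerp weights a = sin((1−f)δ)/sin δ ≈ 0.303, b = sin(fδ)/sin δ ≈ 0.709.
p = a·p₁ + b·p₂ ≈ (0.434, -0.067, 0.898); φ = arcsin(p_z) ≈ 63.93°, λ = atan2(p_y, p_x) ≈ -8.83°.

≈ (64°N, 9°W)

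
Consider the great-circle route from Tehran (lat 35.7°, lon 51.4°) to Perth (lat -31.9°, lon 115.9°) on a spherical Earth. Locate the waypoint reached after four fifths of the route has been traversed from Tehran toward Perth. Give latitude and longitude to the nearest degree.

From cos δ = sin φ₁ sin φ₂ + cos φ₁ cos φ₂ cos Δλ, the central angle is δ ≈ 1.582 rad (90.7°).
Interpolate at f = 4/5 with slerp weights a = sin((1−f)δ)/sin δ ≈ 0.311, b = sin(fδ)/sin δ ≈ 0.954.
p = a·p₁ + b·p₂ ≈ (-0.196, 0.926, -0.322); φ = arcsin(p_z) ≈ -18.81°, λ = atan2(p_y, p_x) ≈ 101.95°.

≈ lat -19°, lon 102°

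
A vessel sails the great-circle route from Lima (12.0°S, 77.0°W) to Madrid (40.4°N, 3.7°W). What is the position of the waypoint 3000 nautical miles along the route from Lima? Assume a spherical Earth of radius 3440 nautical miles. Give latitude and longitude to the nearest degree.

Convert each endpoint to a unit vector on the sphere (x = cos φ cos λ, y = cos φ sin λ, z = sin φ).
The central angle between the endpoints is δ = arccos(p₁·p₂) ≈ 1.491 rad (85.5°). The total great-circle distance is δ·R ≈ 1.491 × 3440 ≈ 5130 nmi, so the target fraction is f = 3000/5130 ≈ 0.585.
Interpolate at f ≈ 0.585 with slerp weights a = sin((1−f)δ)/sin δ ≈ 0.582, b = sin(fδ)/sin δ ≈ 0.768.
p = a·p₁ + b·p₂ ≈ (0.712, -0.593, 0.377); φ = arcsin(p_z) ≈ 22.13°, λ = atan2(p_y, p_x) ≈ -39.78°.

≈ 22°N, 40°W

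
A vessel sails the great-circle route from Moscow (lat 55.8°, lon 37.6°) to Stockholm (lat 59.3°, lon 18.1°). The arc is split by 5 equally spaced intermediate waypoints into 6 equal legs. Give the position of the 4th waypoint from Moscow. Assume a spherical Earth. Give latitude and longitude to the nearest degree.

≈ lat 58°, lon 25°

Convert each endpoint to a unit vector on the sphere (x = cos φ cos λ, y = cos φ sin λ, z = sin φ).
The central angle between the endpoints is δ = arccos(p₁·p₂) ≈ 0.192 rad (11.0°).
Interpolate at f = 4/6 with slerp weights a = sin((1−f)δ)/sin δ ≈ 0.335, b = sin(fδ)/sin δ ≈ 0.669.
p = a·p₁ + b·p₂ ≈ (0.474, 0.221, 0.852); φ = arcsin(p_z) ≈ 58.47°, λ = atan2(p_y, p_x) ≈ 25.01°.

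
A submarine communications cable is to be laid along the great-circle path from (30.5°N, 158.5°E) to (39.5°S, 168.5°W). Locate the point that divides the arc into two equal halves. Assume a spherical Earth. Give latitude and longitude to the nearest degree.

≈ (5°S, 174°E)

The haversine formula gives a central angle δ ≈ 1.334 rad (76.4°) between the endpoints.
Interpolate at f = 1/2 with slerp weights a = sin((1−f)δ)/sin δ ≈ 0.636, b = sin(fδ)/sin δ ≈ 0.636.
p = a·p₁ + b·p₂ ≈ (-0.991, 0.103, -0.082); φ = arcsin(p_z) ≈ -4.69°, λ = atan2(p_y, p_x) ≈ 174.06°.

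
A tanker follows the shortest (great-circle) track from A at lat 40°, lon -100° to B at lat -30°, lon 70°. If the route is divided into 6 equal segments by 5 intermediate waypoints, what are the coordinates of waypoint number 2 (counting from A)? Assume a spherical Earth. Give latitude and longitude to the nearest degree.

Convert each endpoint to a unit vector on the sphere (x = cos φ cos λ, y = cos φ sin λ, z = sin φ).
The central angle between the endpoints is δ = arccos(p₁·p₂) ≈ 2.916 rad (167.1°).
Interpolate at f = 2/6 with slerp weights a = sin((1−f)δ)/sin δ ≈ 4.168, b = sin(fδ)/sin δ ≈ 3.698.
p = a·p₁ + b·p₂ ≈ (0.541, -0.135, 0.830); φ = arcsin(p_z) ≈ 56.12°, λ = atan2(p_y, p_x) ≈ -14.02°.

≈ lat 56°, lon -14°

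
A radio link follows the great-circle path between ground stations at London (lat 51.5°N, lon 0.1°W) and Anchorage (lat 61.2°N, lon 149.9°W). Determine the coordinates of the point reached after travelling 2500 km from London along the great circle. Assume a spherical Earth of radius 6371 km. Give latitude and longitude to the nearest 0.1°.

The haversine formula gives a central angle δ ≈ 1.130 rad (64.7°) between the endpoints. The total great-circle distance is δ·R ≈ 1.130 × 6371 ≈ 7200 km, so the target fraction is f = 2500/7200 ≈ 0.347.
Interpolate at f ≈ 0.347 with slerp weights a = sin((1−f)δ)/sin δ ≈ 0.744, b = sin(fδ)/sin δ ≈ 0.423.
p = a·p₁ + b·p₂ ≈ (0.287, -0.103, 0.952); φ = arcsin(p_z) ≈ 72.27°, λ = atan2(p_y, p_x) ≈ -19.76°.

≈ lat 72.3°N, lon 19.8°W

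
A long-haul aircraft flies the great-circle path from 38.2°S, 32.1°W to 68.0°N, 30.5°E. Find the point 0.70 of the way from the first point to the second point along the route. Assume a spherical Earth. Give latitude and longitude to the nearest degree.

≈ 39°N, 4°W

Write both endpoints as unit vectors p₁, p₂ with components (cos φ cos λ, cos φ sin λ, sin φ).
The central angle between the endpoints is δ = arccos(p₁·p₂) ≈ 2.024 rad (116.0°).
Interpolate at f = 0.70 with slerp weights a = sin((1−f)δ)/sin δ ≈ 0.635, b = sin(fδ)/sin δ ≈ 1.099.
p = a·p₁ + b·p₂ ≈ (0.777, -0.056, 0.627); φ = arcsin(p_z) ≈ 38.80°, λ = atan2(p_y, p_x) ≈ -4.13°.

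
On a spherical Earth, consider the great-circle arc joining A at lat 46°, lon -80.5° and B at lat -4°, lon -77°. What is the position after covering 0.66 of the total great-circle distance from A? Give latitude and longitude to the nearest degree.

Write both endpoints as unit vectors p₁, p₂ with components (cos φ cos λ, cos φ sin λ, sin φ).
The central angle between the endpoints is δ = arccos(p₁·p₂) ≈ 0.874 rad (50.1°).
Interpolate at f = 0.66 with slerp weights a = sin((1−f)δ)/sin δ ≈ 0.382, b = sin(fδ)/sin δ ≈ 0.711.
p = a·p₁ + b·p₂ ≈ (0.203, -0.953, 0.225); φ = arcsin(p_z) ≈ 13.01°, λ = atan2(p_y, p_x) ≈ -77.95°.

≈ lat 13°, lon -78°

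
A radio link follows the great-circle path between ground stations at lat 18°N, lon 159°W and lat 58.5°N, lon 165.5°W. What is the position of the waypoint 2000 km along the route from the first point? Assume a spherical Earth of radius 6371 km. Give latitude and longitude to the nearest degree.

≈ lat 36°N, lon 161°W

Write both endpoints as unit vectors p₁, p₂ with components (cos φ cos λ, cos φ sin λ, sin φ).
The central angle between the endpoints is δ = arccos(p₁·p₂) ≈ 0.712 rad (40.8°). The total great-circle distance is δ·R ≈ 0.712 × 6371 ≈ 4535 km, so the target fraction is f = 2000/4535 ≈ 0.441.
Interpolate at f ≈ 0.441 with slerp weights a = sin((1−f)δ)/sin δ ≈ 0.593, b = sin(fδ)/sin δ ≈ 0.473.
p = a·p₁ + b·p₂ ≈ (-0.766, -0.264, 0.586); φ = arcsin(p_z) ≈ 35.90°, λ = atan2(p_y, p_x) ≈ -160.98°.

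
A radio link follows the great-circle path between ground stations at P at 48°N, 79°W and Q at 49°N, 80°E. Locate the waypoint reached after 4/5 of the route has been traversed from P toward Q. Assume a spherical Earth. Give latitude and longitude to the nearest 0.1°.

≈ 64.5°N, 70.9°E

The haversine formula gives a central angle δ ≈ 1.419 rad (81.3°) between the endpoints.
Interpolate at f = 4/5 with slerp weights a = sin((1−f)δ)/sin δ ≈ 0.283, b = sin(fδ)/sin δ ≈ 0.917.
p = a·p₁ + b·p₂ ≈ (0.141, 0.407, 0.903); φ = arcsin(p_z) ≈ 64.52°, λ = atan2(p_y, p_x) ≈ 70.91°.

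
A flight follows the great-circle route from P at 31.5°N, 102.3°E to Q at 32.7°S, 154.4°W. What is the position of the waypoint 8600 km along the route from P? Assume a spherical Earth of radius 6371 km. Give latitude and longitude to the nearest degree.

Convert each endpoint to a unit vector on the sphere (x = cos φ cos λ, y = cos φ sin λ, z = sin φ).
The central angle between the endpoints is δ = arccos(p₁·p₂) ≈ 2.035 rad (116.6°). The total great-circle distance is δ·R ≈ 2.035 × 6371 ≈ 12962 km, so the target fraction is f = 8600/12962 ≈ 0.663.
Interpolate at f ≈ 0.663 with slerp weights a = sin((1−f)δ)/sin δ ≈ 0.707, b = sin(fδ)/sin δ ≈ 1.091.
p = a·p₁ + b·p₂ ≈ (-0.956, 0.192, -0.220); φ = arcsin(p_z) ≈ -12.70°, λ = atan2(p_y, p_x) ≈ 168.62°.

≈ 13°S, 169°E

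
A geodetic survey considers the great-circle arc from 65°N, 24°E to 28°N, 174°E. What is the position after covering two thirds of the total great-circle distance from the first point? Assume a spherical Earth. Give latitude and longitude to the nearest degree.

≈ 55°N, 164°E

Write both endpoints as unit vectors p₁, p₂ with components (cos φ cos λ, cos φ sin λ, sin φ).
The central angle between the endpoints is δ = arccos(p₁·p₂) ≈ 1.468 rad (84.1°).
Interpolate at f = 2/3 with slerp weights a = sin((1−f)δ)/sin δ ≈ 0.473, b = sin(fδ)/sin δ ≈ 0.834.
p = a·p₁ + b·p₂ ≈ (-0.550, 0.158, 0.820); φ = arcsin(p_z) ≈ 55.08°, λ = atan2(p_y, p_x) ≈ 163.95°.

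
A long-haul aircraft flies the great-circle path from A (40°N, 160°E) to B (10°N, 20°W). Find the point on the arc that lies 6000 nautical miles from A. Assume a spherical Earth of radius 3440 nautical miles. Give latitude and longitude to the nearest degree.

≈ (40°N, 20°W)

From cos δ = sin φ₁ sin φ₂ + cos φ₁ cos φ₂ cos Δλ, the central angle is δ ≈ 2.269 rad (130.0°). The total great-circle distance is δ·R ≈ 2.269 × 3440 ≈ 7805 nmi, so the target fraction is f = 6000/7805 ≈ 0.769.
Interpolate at f ≈ 0.769 with slerp weights a = sin((1−f)δ)/sin δ ≈ 0.654, b = sin(fδ)/sin δ ≈ 1.286.
p = a·p₁ + b·p₂ ≈ (0.719, -0.262, 0.644); φ = arcsin(p_z) ≈ 40.07°, λ = atan2(p_y, p_x) ≈ -20.00°.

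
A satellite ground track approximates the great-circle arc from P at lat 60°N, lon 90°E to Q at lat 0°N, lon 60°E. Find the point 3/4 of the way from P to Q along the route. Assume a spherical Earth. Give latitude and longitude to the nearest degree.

Write both endpoints as unit vectors p₁, p₂ with components (cos φ cos λ, cos φ sin λ, sin φ).
The central angle between the endpoints is δ = arccos(p₁·p₂) ≈ 1.123 rad (64.3°).
Interpolate at f = 3/4 with slerp weights a = sin((1−f)δ)/sin δ ≈ 0.307, b = sin(fδ)/sin δ ≈ 0.828.
p = a·p₁ + b·p₂ ≈ (0.414, 0.871, 0.266); φ = arcsin(p_z) ≈ 15.44°, λ = atan2(p_y, p_x) ≈ 64.57°.

≈ lat 15°N, lon 65°E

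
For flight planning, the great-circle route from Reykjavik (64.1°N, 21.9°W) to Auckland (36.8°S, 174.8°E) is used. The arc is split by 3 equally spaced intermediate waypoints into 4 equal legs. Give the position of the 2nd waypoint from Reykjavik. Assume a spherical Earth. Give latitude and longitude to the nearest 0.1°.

≈ 36.8°N, 167.0°W

The haversine formula gives a central angle δ ≈ 2.634 rad (150.9°) between the endpoints.
Interpolate at f = 2/4 with slerp weights a = sin((1−f)δ)/sin δ ≈ 1.991, b = sin(fδ)/sin δ ≈ 1.991.
p = a·p₁ + b·p₂ ≈ (-0.781, -0.180, 0.598); φ = arcsin(p_z) ≈ 36.75°, λ = atan2(p_y, p_x) ≈ -167.03°.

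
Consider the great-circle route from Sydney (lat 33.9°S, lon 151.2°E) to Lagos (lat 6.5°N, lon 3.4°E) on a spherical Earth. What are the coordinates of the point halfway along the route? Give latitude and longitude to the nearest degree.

≈ lat 40°S, lon 60°E

Write both endpoints as unit vectors p₁, p₂ with components (cos φ cos λ, cos φ sin λ, sin φ).
The central angle between the endpoints is δ = arccos(p₁·p₂) ≈ 2.436 rad (139.6°).
Interpolate at f = 1/2 with slerp weights a = sin((1−f)δ)/sin δ ≈ 1.446, b = sin(fδ)/sin δ ≈ 1.446.
p = a·p₁ + b·p₂ ≈ (0.383, 0.664, -0.643); φ = arcsin(p_z) ≈ -40.01°, λ = atan2(p_y, p_x) ≈ 60.04°.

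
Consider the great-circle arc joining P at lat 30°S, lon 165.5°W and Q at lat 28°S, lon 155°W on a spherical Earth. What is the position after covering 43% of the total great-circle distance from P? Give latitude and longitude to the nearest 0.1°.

Write both endpoints as unit vectors p₁, p₂ with components (cos φ cos λ, cos φ sin λ, sin φ).
The central angle between the endpoints is δ = arccos(p₁·p₂) ≈ 0.164 rad (9.4°).
Interpolate at f = 0.43 with slerp weights a = sin((1−f)δ)/sin δ ≈ 0.572, b = sin(fδ)/sin δ ≈ 0.432.
p = a·p₁ + b·p₂ ≈ (-0.825, -0.285, -0.488); φ = arcsin(p_z) ≈ -29.24°, λ = atan2(p_y, p_x) ≈ -160.94°.

≈ lat 29.2°S, lon 160.9°W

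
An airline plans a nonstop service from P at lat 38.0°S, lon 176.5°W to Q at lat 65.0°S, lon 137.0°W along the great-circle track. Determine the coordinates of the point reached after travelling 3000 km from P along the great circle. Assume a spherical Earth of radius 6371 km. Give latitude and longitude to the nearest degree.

Write both endpoints as unit vectors p₁, p₂ with components (cos φ cos λ, cos φ sin λ, sin φ).
The central angle between the endpoints is δ = arccos(p₁·p₂) ≈ 0.618 rad (35.4°). The total great-circle distance is δ·R ≈ 0.618 × 6371 ≈ 3938 km, so the target fraction is f = 3000/3938 ≈ 0.762.
Interpolate at f ≈ 0.762 with slerp weights a = sin((1−f)δ)/sin δ ≈ 0.253, b = sin(fδ)/sin δ ≈ 0.783.
p = a·p₁ + b·p₂ ≈ (-0.441, -0.238, -0.865); φ = arcsin(p_z) ≈ -59.93°, λ = atan2(p_y, p_x) ≈ -151.67°.

≈ lat 60°S, lon 152°W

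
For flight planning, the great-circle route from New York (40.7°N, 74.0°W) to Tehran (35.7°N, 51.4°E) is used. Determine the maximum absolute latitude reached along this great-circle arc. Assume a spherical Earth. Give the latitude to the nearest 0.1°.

≈ 59.9°N

The great circle lies in the plane with unit normal n̂ = (p₁ × p₂)/|p₁ × p₂|.
Here n̂_z ≈ +0.502; the vertex latitude is φ_max = arccos|n̂_z| ≈ 59.9°.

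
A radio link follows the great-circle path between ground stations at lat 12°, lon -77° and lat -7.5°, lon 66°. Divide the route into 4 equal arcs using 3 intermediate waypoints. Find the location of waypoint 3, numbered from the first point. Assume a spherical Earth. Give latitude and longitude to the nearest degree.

≈ lat 0°, lon 31°

From cos δ = sin φ₁ sin φ₂ + cos φ₁ cos φ₂ cos Δλ, the central angle is δ ≈ 2.501 rad (143.3°).
Interpolate at f = 3/4 with slerp weights a = sin((1−f)δ)/sin δ ≈ 0.979, b = sin(fδ)/sin δ ≈ 1.596.
p = a·p₁ + b·p₂ ≈ (0.859, 0.512, -0.005); φ = arcsin(p_z) ≈ -0.27°, λ = atan2(p_y, p_x) ≈ 30.81°.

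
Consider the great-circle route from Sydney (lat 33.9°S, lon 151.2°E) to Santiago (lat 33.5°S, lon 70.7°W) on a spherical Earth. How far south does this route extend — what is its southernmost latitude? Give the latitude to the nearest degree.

The great circle lies in the plane with unit normal n̂ = (p₁ × p₂)/|p₁ × p₂|.
Here n̂_z ≈ +0.472; the vertex latitude is φ_max = arccos|n̂_z| ≈ 61.8°.

≈ 62°S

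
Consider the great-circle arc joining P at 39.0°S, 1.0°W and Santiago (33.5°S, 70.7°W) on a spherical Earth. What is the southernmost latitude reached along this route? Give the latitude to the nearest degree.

≈ 42°S

The great circle lies in the plane with unit normal n̂ = (p₁ × p₂)/|p₁ × p₂|.
Here n̂_z ≈ -0.741; the vertex latitude is φ_max = arccos|n̂_z| ≈ 42.2°.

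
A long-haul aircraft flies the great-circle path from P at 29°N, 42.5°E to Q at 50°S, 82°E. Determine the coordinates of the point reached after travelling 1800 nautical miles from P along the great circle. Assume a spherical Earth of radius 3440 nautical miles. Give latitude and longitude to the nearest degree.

≈ 1°N, 54°E

The haversine formula gives a central angle δ ≈ 1.508 rad (86.4°) between the endpoints. The total great-circle distance is δ·R ≈ 1.508 × 3440 ≈ 5189 nmi, so the target fraction is f = 1800/5189 ≈ 0.347.
Interpolate at f ≈ 0.347 with slerp weights a = sin((1−f)δ)/sin δ ≈ 0.835, b = sin(fδ)/sin δ ≈ 0.501.
p = a·p₁ + b·p₂ ≈ (0.583, 0.812, 0.021); φ = arcsin(p_z) ≈ 1.22°, λ = atan2(p_y, p_x) ≈ 54.32°.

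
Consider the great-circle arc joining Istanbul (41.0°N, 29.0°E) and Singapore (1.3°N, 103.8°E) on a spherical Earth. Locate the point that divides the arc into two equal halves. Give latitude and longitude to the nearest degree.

The haversine formula gives a central angle δ ≈ 1.356 rad (77.7°) between the endpoints.
Interpolate at f = 1/2 with slerp weights a = sin((1−f)δ)/sin δ ≈ 0.642, b = sin(fδ)/sin δ ≈ 0.642.
p = a·p₁ + b·p₂ ≈ (0.271, 0.858, 0.436); φ = arcsin(p_z) ≈ 25.84°, λ = atan2(p_y, p_x) ≈ 72.49°.

≈ (26°N, 72°E)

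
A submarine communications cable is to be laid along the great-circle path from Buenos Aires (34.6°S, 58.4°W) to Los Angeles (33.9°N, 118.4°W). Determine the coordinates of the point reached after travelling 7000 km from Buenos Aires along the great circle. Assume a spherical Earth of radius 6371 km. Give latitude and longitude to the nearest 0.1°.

≈ (14.6°N, 99.8°W)

Convert each endpoint to a unit vector on the sphere (x = cos φ cos λ, y = cos φ sin λ, z = sin φ).
The central angle between the endpoints is δ = arccos(p₁·p₂) ≈ 1.546 rad (88.6°). The total great-circle distance is δ·R ≈ 1.546 × 6371 ≈ 9849 km, so the target fraction is f = 7000/9849 ≈ 0.711.
Interpolate at f ≈ 0.711 with slerp weights a = sin((1−f)δ)/sin δ ≈ 0.433, b = sin(fδ)/sin δ ≈ 0.891.
p = a·p₁ + b·p₂ ≈ (-0.165, -0.954, 0.251); φ = arcsin(p_z) ≈ 14.55°, λ = atan2(p_y, p_x) ≈ -99.82°.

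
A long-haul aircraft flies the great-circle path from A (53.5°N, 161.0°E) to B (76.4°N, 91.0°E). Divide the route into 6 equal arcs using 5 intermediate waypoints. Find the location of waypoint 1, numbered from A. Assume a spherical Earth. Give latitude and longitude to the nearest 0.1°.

Convert each endpoint to a unit vector on the sphere (x = cos φ cos λ, y = cos φ sin λ, z = sin φ).
The central angle between the endpoints is δ = arccos(p₁·p₂) ≈ 0.593 rad (34.0°).
Interpolate at f = 1/6 with slerp weights a = sin((1−f)δ)/sin δ ≈ 0.849, b = sin(fδ)/sin δ ≈ 0.177.
p = a·p₁ + b·p₂ ≈ (-0.478, 0.206, 0.854); φ = arcsin(p_z) ≈ 58.63°, λ = atan2(p_y, p_x) ≈ 156.70°.

≈ (58.6°N, 156.7°E)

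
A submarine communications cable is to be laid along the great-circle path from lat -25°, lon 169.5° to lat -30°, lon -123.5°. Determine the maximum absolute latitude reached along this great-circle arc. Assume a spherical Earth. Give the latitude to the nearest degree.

≈ -32°

The great circle lies in the plane with unit normal n̂ = (p₁ × p₂)/|p₁ × p₂|.
Here n̂_z ≈ +0.845; the vertex latitude is φ_max = arccos|n̂_z| ≈ 32.4°.
Check via Clairaut: cos φ_max = |cos φ₁| · sin C = cos(25.0°)·sin(111.3°) ≈ 0.845, again giving ≈ 32.4°.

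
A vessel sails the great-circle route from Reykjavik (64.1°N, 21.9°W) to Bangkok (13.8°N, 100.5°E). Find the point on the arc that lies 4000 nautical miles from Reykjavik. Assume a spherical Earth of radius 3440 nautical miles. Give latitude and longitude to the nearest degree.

From cos δ = sin φ₁ sin φ₂ + cos φ₁ cos φ₂ cos Δλ, the central angle is δ ≈ 1.584 rad (90.7°). The total great-circle distance is δ·R ≈ 1.584 × 3440 ≈ 5447 nmi, so the target fraction is f = 4000/5447 ≈ 0.734.
Interpolate at f ≈ 0.734 with slerp weights a = sin((1−f)δ)/sin δ ≈ 0.408, b = sin(fδ)/sin δ ≈ 0.918.
p = a·p₁ + b·p₂ ≈ (0.003, 0.810, 0.586); φ = arcsin(p_z) ≈ 35.90°, λ = atan2(p_y, p_x) ≈ 89.78°.

≈ (36°N, 90°E)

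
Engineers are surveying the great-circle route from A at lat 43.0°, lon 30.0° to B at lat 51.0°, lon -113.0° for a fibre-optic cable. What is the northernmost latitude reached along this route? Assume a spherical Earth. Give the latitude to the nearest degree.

The great circle lies in the plane with unit normal n̂ = (p₁ × p₂)/|p₁ × p₂|.
Here n̂_z ≈ -0.281; the vertex latitude is φ_max = arccos|n̂_z| ≈ 73.7°.
Check via Clairaut: cos φ_max = |cos φ₁| · sin C = cos(43.0°)·sin(22.6°) ≈ 0.281, again giving ≈ 73.7°.

≈ 74°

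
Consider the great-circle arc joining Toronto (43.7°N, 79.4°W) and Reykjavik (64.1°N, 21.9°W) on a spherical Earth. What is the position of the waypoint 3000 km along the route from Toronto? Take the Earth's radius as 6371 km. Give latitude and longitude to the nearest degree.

≈ 61°N, 45°W

Convert each endpoint to a unit vector on the sphere (x = cos φ cos λ, y = cos φ sin λ, z = sin φ).
The central angle between the endpoints is δ = arccos(p₁·p₂) ≈ 0.658 rad (37.7°). The total great-circle distance is δ·R ≈ 0.658 × 6371 ≈ 4193 km, so the target fraction is f = 3000/4193 ≈ 0.716.
Interpolate at f ≈ 0.716 with slerp weights a = sin((1−f)δ)/sin δ ≈ 0.304, b = sin(fδ)/sin δ ≈ 0.742.
p = a·p₁ + b·p₂ ≈ (0.341, -0.337, 0.878); φ = arcsin(p_z) ≈ 61.34°, λ = atan2(p_y, p_x) ≈ -44.66°.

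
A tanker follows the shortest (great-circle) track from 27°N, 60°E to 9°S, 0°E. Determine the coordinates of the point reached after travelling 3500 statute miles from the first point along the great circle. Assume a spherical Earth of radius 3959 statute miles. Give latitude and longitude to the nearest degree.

The haversine formula gives a central angle δ ≈ 1.193 rad (68.3°) between the endpoints. The total great-circle distance is δ·R ≈ 1.193 × 3959 ≈ 4723 mi, so the target fraction is f = 3500/4723 ≈ 0.741.
Interpolate at f ≈ 0.741 with slerp weights a = sin((1−f)δ)/sin δ ≈ 0.327, b = sin(fδ)/sin δ ≈ 0.832.
p = a·p₁ + b·p₂ ≈ (0.967, 0.252, 0.018); φ = arcsin(p_z) ≈ 1.05°, λ = atan2(p_y, p_x) ≈ 14.62°.

≈ 1°N, 15°E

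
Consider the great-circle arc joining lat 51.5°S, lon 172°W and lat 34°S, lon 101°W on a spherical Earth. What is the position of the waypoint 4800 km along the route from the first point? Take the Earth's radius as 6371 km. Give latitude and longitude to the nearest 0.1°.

Write both endpoints as unit vectors p₁, p₂ with components (cos φ cos λ, cos φ sin λ, sin φ).
The central angle between the endpoints is δ = arccos(p₁·p₂) ≈ 0.920 rad (52.7°). The total great-circle distance is δ·R ≈ 0.920 × 6371 ≈ 5863 km, so the target fraction is f = 4800/5863 ≈ 0.819.
Interpolate at f ≈ 0.819 with slerp weights a = sin((1−f)δ)/sin δ ≈ 0.209, b = sin(fδ)/sin δ ≈ 0.860.
p = a·p₁ + b·p₂ ≈ (-0.265, -0.718, -0.644); φ = arcsin(p_z) ≈ -40.10°, λ = atan2(p_y, p_x) ≈ -110.24°.

≈ lat 40.1°S, lon 110.2°W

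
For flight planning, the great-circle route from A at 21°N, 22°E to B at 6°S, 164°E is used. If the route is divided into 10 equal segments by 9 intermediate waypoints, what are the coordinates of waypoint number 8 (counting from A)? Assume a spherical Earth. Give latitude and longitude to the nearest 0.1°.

From cos δ = sin φ₁ sin φ₂ + cos φ₁ cos φ₂ cos Δλ, the central angle is δ ≈ 2.448 rad (140.3°).
Interpolate at f = 8/10 with slerp weights a = sin((1−f)δ)/sin δ ≈ 0.736, b = sin(fδ)/sin δ ≈ 1.448.
p = a·p₁ + b·p₂ ≈ (-0.748, 0.654, 0.112); φ = arcsin(p_z) ≈ 6.45°, λ = atan2(p_y, p_x) ≈ 138.81°.

≈ 6.4°N, 138.8°E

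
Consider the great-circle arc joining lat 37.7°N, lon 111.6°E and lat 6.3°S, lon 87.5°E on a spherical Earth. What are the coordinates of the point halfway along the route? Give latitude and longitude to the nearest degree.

Write both endpoints as unit vectors p₁, p₂ with components (cos φ cos λ, cos φ sin λ, sin φ).
The central angle between the endpoints is δ = arccos(p₁·p₂) ≈ 0.862 rad (49.4°).
Interpolate at f = 1/2 with slerp weights a = sin((1−f)δ)/sin δ ≈ 0.550, b = sin(fδ)/sin δ ≈ 0.550.
p = a·p₁ + b·p₂ ≈ (-0.136, 0.951, 0.276); φ = arcsin(p_z) ≈ 16.03°, λ = atan2(p_y, p_x) ≈ 98.16°.

≈ lat 16°N, lon 98°E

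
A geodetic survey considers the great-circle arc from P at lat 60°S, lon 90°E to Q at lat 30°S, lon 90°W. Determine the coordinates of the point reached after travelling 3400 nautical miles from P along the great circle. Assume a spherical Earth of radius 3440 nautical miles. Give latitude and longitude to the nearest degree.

≈ lat 63°S, lon 90°W

Convert each endpoint to a unit vector on the sphere (x = cos φ cos λ, y = cos φ sin λ, z = sin φ).
The central angle between the endpoints is δ = arccos(p₁·p₂) ≈ 1.571 rad (90.0°). The total great-circle distance is δ·R ≈ 1.571 × 3440 ≈ 5404 nmi, so the target fraction is f = 3400/5404 ≈ 0.629.
Interpolate at f ≈ 0.629 with slerp weights a = sin((1−f)δ)/sin δ ≈ 0.550, b = sin(fδ)/sin δ ≈ 0.835.
p = a·p₁ + b·p₂ ≈ (0.000, -0.448, -0.894); φ = arcsin(p_z) ≈ -63.37°, λ = atan2(p_y, p_x) ≈ -90.00°.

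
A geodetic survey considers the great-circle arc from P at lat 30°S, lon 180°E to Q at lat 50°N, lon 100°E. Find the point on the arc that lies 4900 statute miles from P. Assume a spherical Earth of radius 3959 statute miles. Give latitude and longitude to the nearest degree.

From cos δ = sin φ₁ sin φ₂ + cos φ₁ cos φ₂ cos Δλ, the central angle is δ ≈ 1.861 rad (106.6°). The total great-circle distance is δ·R ≈ 1.861 × 3959 ≈ 7369 mi, so the target fraction is f = 4900/7369 ≈ 0.665.
Interpolate at f ≈ 0.665 with slerp weights a = sin((1−f)δ)/sin δ ≈ 0.609, b = sin(fδ)/sin δ ≈ 0.986.
p = a·p₁ + b·p₂ ≈ (-0.638, 0.624, 0.451); φ = arcsin(p_z) ≈ 26.80°, λ = atan2(p_y, p_x) ≈ 135.61°.

≈ lat 27°N, lon 136°E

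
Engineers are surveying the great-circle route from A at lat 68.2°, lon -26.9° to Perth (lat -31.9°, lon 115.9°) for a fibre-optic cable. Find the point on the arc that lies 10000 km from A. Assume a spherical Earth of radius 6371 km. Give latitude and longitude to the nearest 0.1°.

Convert each endpoint to a unit vector on the sphere (x = cos φ cos λ, y = cos φ sin λ, z = sin φ).
The central angle between the endpoints is δ = arccos(p₁·p₂) ≈ 2.407 rad (137.9°). The total great-circle distance is δ·R ≈ 2.407 × 6371 ≈ 15332 km, so the target fraction is f = 10000/15332 ≈ 0.652.
Interpolate at f ≈ 0.652 with slerp weights a = sin((1−f)δ)/sin δ ≈ 1.107, b = sin(fδ)/sin δ ≈ 1.491.
p = a·p₁ + b·p₂ ≈ (-0.186, 0.953, 0.240); φ = arcsin(p_z) ≈ 13.89°, λ = atan2(p_y, p_x) ≈ 101.06°.

≈ lat 13.9°, lon 101.1°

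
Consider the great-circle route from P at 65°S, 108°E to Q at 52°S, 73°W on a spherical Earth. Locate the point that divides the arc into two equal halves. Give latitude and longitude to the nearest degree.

≈ 83°S, 75°W

Write both endpoints as unit vectors p₁, p₂ with components (cos φ cos λ, cos φ sin λ, sin φ).
The central angle between the endpoints is δ = arccos(p₁·p₂) ≈ 1.100 rad (63.0°).
Interpolate at f = 1/2 with slerp weights a = sin((1−f)δ)/sin δ ≈ 0.586, b = sin(fδ)/sin δ ≈ 0.586.
p = a·p₁ + b·p₂ ≈ (0.029, -0.110, -0.994); φ = arcsin(p_z) ≈ -83.49°, λ = atan2(p_y, p_x) ≈ -75.19°.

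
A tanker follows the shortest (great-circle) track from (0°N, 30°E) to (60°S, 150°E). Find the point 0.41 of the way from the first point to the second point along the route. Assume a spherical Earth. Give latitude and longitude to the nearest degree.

≈ (37°S, 53°E)

Write both endpoints as unit vectors p₁, p₂ with components (cos φ cos λ, cos φ sin λ, sin φ).
The central angle between the endpoints is δ = arccos(p₁·p₂) ≈ 1.823 rad (104.5°).
Interpolate at f = 0.41 with slerp weights a = sin((1−f)δ)/sin δ ≈ 0.909, b = sin(fδ)/sin δ ≈ 0.702.
p = a·p₁ + b·p₂ ≈ (0.483, 0.630, -0.608); φ = arcsin(p_z) ≈ -37.45°, λ = atan2(p_y, p_x) ≈ 52.52°.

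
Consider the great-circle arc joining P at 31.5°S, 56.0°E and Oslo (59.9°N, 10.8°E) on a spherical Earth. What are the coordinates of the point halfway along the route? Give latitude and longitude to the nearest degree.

From cos δ = sin φ₁ sin φ₂ + cos φ₁ cos φ₂ cos Δλ, the central angle is δ ≈ 1.722 rad (98.7°).
Interpolate at f = 1/2 with slerp weights a = sin((1−f)δ)/sin δ ≈ 0.767, b = sin(fδ)/sin δ ≈ 0.767.
p = a·p₁ + b·p₂ ≈ (0.744, 0.614, 0.263); φ = arcsin(p_z) ≈ 15.24°, λ = atan2(p_y, p_x) ≈ 39.56°.

≈ 15°N, 40°E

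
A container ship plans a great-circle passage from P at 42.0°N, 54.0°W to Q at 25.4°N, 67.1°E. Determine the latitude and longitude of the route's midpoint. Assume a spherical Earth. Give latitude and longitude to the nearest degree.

From cos δ = sin φ₁ sin φ₂ + cos φ₁ cos φ₂ cos Δλ, the central angle is δ ≈ 1.631 rad (93.4°).
Interpolate at f = 1/2 with slerp weights a = sin((1−f)δ)/sin δ ≈ 0.729, b = sin(fδ)/sin δ ≈ 0.729.
p = a·p₁ + b·p₂ ≈ (0.575, 0.168, 0.801); φ = arcsin(p_z) ≈ 53.20°, λ = atan2(p_y, p_x) ≈ 16.33°.

≈ 53°N, 16°E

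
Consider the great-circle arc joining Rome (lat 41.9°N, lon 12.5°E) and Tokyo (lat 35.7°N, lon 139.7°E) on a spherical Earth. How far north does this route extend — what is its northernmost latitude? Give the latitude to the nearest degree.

≈ 61°N

The great circle lies in the plane with unit normal n̂ = (p₁ × p₂)/|p₁ × p₂|.
Here n̂_z ≈ +0.482; the vertex latitude is φ_max = arccos|n̂_z| ≈ 61.2°.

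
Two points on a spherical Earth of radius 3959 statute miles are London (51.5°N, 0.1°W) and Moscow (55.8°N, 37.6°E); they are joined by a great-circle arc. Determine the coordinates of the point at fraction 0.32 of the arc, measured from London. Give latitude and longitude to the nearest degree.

≈ (54°N, 11°E)

The haversine formula gives a central angle δ ≈ 0.392 rad (22.5°) between the endpoints.
Interpolate at f = 0.32 with slerp weights a = sin((1−f)δ)/sin δ ≈ 0.690, b = sin(fδ)/sin δ ≈ 0.327.
p = a·p₁ + b·p₂ ≈ (0.575, 0.112, 0.810); φ = arcsin(p_z) ≈ 54.14°, λ = atan2(p_y, p_x) ≈ 10.98°.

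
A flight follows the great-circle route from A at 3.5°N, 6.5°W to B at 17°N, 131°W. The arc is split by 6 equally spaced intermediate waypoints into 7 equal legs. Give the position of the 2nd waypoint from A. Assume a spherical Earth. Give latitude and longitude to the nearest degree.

≈ 15°N, 40°W

Write both endpoints as unit vectors p₁, p₂ with components (cos φ cos λ, cos φ sin λ, sin φ).
The central angle between the endpoints is δ = arccos(p₁·p₂) ≈ 2.121 rad (121.5°).
Interpolate at f = 2/7 with slerp weights a = sin((1−f)δ)/sin δ ≈ 1.171, b = sin(fδ)/sin δ ≈ 0.668.
p = a·p₁ + b·p₂ ≈ (0.742, -0.615, 0.267); φ = arcsin(p_z) ≈ 15.48°, λ = atan2(p_y, p_x) ≈ -39.62°.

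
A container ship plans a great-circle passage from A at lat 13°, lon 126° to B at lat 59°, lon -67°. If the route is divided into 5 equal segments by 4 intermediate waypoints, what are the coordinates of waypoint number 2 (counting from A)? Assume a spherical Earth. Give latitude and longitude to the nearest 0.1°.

≈ lat 55.4°, lon 134.4°

Convert each endpoint to a unit vector on the sphere (x = cos φ cos λ, y = cos φ sin λ, z = sin φ).
The central angle between the endpoints is δ = arccos(p₁·p₂) ≈ 1.871 rad (107.2°).
Interpolate at f = 2/5 with slerp weights a = sin((1−f)δ)/sin δ ≈ 0.944, b = sin(fδ)/sin δ ≈ 0.713.
p = a·p₁ + b·p₂ ≈ (-0.397, 0.406, 0.823); φ = arcsin(p_z) ≈ 55.39°, λ = atan2(p_y, p_x) ≈ 134.36°.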